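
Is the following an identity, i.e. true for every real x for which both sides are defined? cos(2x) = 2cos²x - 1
Claim: cos(2x) = 2cos²x - 1.
Reasoning: cos(2x) = cos²x - sin²x. Replace sin²x by 1 - cos²x: cos²x - (1 - cos²x) = 2cos²x - 1.
So the two sides agree for every real x for which both sides are defined.

Conclusion: Yes, this is an identity.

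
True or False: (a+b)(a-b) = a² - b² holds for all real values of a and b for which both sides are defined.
Claim: (a+b)(a-b) = a² - b².
Reasoning: Expand: (a+b)(a-b) = a² - ab + ba - b² = a² - b² (the cross terms cancel).
So the two sides agree for all real values of a and b for which both sides are defined.

Conclusion: True.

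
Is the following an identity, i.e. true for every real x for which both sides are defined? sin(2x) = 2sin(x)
No, this is NOT an identity.

Claim: sin(2x) = 2sin(x).
Test a specific point where both sides are defined: x = π/2.
LHS = sin(2x) ≈ 0.0000
RHS = 2sin(x) ≈ 2.0000
Since 0.0000 ≠ 2.0000, the equation fails at this point, so it cannot hold for every real x for which both sides are defined.
The correct double-angle formula is sin(2x) = 2sin(x)cos(x).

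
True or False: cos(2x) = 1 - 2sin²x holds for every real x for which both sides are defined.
True.

Claim: cos(2x) = 1 - 2sin²x.
Reasoning: cos(2x) = cos²x - sin²x. Replace cos²x by 1 - sin²x: (1 - sin²x) - sin²x = 1 - 2sin²x.
So the two sides agree for every real x for which both sides are defined.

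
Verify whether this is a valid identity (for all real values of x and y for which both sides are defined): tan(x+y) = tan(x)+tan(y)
No, this is NOT an identity.

Claim: tan(x+y) = tan(x)+tan(y).
Test a specific point where both sides are defined: x = -π/4, y = π/3.
LHS = tan(x+y) ≈ 0.2679
RHS = tan(x)+tan(y) ≈ 0.7321
Since 0.2679 ≠ 0.7321, the equation fails at this point, so it cannot hold for all real values of x and y for which both sides are defined.
The correct formula is tan(x+y) = (tan(x) + tan(y))/(1 - tan(x)tan(y)).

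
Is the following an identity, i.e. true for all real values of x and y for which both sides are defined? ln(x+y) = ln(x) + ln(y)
Claim: ln(x+y) = ln(x) + ln(y).
Test a specific point where both sides are defined: x = 4, y = 2.
LHS = ln(x+y) ≈ 1.7918
RHS = ln(x) + ln(y) ≈ 2.0794
Since 1.7918 ≠ 2.0794, the equation fails at this point, so it cannot hold for all real values of x and y for which both sides are defined.
ln(x) + ln(y) = ln(xy), not ln(x+y).

Conclusion: No, this is NOT an identity.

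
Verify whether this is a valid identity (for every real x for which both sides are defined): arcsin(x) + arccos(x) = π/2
Claim: arcsin(x) + arccos(x) = π/2.
Reasoning: Both sides are defined for -1 ≤ x ≤ 1. Let θ = arcsin(x), so sin θ = x and θ ∈ [-π/2, π/2]. Then cos(π/2 - θ) = sin θ = x and π/2 - θ ∈ [0, π], which is exactly the range of arccos, so arccos(x) = π/2 - θ. Adding: arcsin(x) + arccos(x) = θ + (π/2 - θ) = π/2.
So the two sides agree for every real x for which both sides are defined.

Conclusion: Yes, this is an identity.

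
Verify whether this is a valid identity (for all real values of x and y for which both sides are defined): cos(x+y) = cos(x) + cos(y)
No, this is NOT an identity.

Claim: cos(x+y) = cos(x) + cos(y).
Test a specific point where both sides are defined: x = 2π/3, y = -π/4.
LHS = cos(x+y) ≈ 0.2588
RHS = cos(x) + cos(y) ≈ 0.2071
Since 0.2588 ≠ 0.2071, the equation fails at this point, so it cannot hold for all real values of x and y for which both sides are defined.
The correct expansion is cos(x+y) = cos(x)cos(y) - sin(x)sin(y); cosine is not additive.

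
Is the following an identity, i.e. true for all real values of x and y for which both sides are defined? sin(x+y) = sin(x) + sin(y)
No, this is NOT an identity.

Claim: sin(x+y) = sin(x) + sin(y).
Test a specific point where both sides are defined: x = 2π/3, y = π/4.
LHS = sin(x+y) ≈ 0.2588
RHS = sin(x) + sin(y) ≈ 1.5731
Since 0.2588 ≠ 1.5731, the equation fails at this point, so it cannot hold for all real values of x and y for which both sides are defined.
The correct expansion is sin(x+y) = sin(x)cos(y) + cos(x)sin(y); sine is not additive.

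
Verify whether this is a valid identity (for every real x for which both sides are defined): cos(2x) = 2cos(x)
No, this is NOT an identity.

Claim: cos(2x) = 2cos(x).
Test a specific point where both sides are defined: x = -π/4.
LHS = cos(2x) ≈ 0.0000
RHS = 2cos(x) ≈ 1.4142
Since 0.0000 ≠ 1.4142, the equation fails at this point, so it cannot hold for every real x for which both sides are defined.
The correct double-angle formula is cos(2x) = cos²x - sin²x.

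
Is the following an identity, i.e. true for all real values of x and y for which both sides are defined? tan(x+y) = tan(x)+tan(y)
No, this is NOT an identity.

Claim: tan(x+y) = tan(x)+tan(y).
Test a specific point where both sides are defined: x = π/6, y = 2π/3.
LHS = tan(x+y) ≈ -0.5774
RHS = tan(x)+tan(y) ≈ -1.1547
Since -0.5774 ≠ -1.1547, the equation fails at this point, so it cannot hold for all real values of x and y for which both sides are defined.
The correct formula is tan(x+y) = (tan(x) + tan(y))/(1 - tan(x)tan(y)).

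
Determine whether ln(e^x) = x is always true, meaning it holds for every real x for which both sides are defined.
Yes, this is an identity.

Claim: ln(e^x) = x.
Reasoning: ln is the inverse of the exponential: ln(e^x) asks for the exponent p with e^p = e^x, and since e^p is one-to-one that exponent is p = x.
So the two sides agree for every real x for which both sides are defined.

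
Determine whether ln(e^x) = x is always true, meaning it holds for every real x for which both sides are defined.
Claim: ln(e^x) = x.
Reasoning: ln is the inverse of the exponential: ln(e^x) asks for the exponent p with e^p = e^x, and since e^p is one-to-one that exponent is p = x.
So the two sides agree for every real x for which both sides are defined.

Conclusion: Yes, this is an identity.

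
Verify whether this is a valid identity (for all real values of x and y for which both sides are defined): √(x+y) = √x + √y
No, this is NOT an identity.

Claim: √(x+y) = √x + √y.
Test a specific point where both sides are defined: x = 4, y = 4.
LHS = √(x+y) ≈ 2.8284
RHS = √x + √y ≈ 4.0000
Since 2.8284 ≠ 4.0000, the equation fails at this point, so it cannot hold for all real values of x and y for which both sides are defined.
Squaring the right side gives x + 2√(xy) + y, not x + y.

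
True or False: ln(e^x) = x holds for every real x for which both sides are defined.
True.

Claim: ln(e^x) = x.
Reasoning: ln is the inverse of the exponential: ln(e^x) asks for the exponent p with e^p = e^x, and since e^p is one-to-one that exponent is p = x.
So the two sides agree for every real x for which both sides are defined.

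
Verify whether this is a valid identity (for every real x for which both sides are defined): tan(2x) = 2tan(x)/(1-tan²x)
Yes, this is an identity.

Claim: tan(2x) = 2tan(x)/(1-tan²x).
Reasoning: tan(2x) = sin(2x)/cos(2x) = 2sin(x)cos(x) / (cos²x - sin²x). Divide numerator and denominator by cos²x: 2tan(x) / (1 - tan²x).
So the two sides agree for every real x for which both sides are defined.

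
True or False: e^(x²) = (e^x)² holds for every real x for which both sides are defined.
Claim: e^(x²) = (e^x)².
Test a specific point where both sides are defined: x = -1.
LHS = e^(x²) ≈ 2.7183
RHS = (e^x)² ≈ 0.1353
Since 2.7183 ≠ 0.1353, the equation fails at this point, so it cannot hold for every real x for which both sides are defined.
(e^x)² = e^(2x), and 2x ≠ x² in general.

Conclusion: False.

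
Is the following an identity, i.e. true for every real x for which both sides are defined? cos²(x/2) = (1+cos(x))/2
Claim: cos²(x/2) = (1+cos(x))/2.
Reasoning: Use cos(2θ) = 2cos²θ - 1 with θ = x/2: cos(x) = 2cos²(x/2) - 1. Solving for cos²(x/2) gives (1 + cos(x))/2.
So the two sides agree for every real x for which both sides are defined.

Conclusion: Yes, this is an identity.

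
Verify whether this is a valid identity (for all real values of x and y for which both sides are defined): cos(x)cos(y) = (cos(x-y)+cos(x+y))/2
Yes, this is an identity.

Claim: cos(x)cos(y) = (cos(x-y)+cos(x+y))/2.
Reasoning: cos(x-y) = cos(x)cos(y) + sin(x)sin(y) and cos(x+y) = cos(x)cos(y) - sin(x)sin(y). Adding, cos(x-y) + cos(x+y) = 2cos(x)cos(y); divide by 2.
So the two sides agree for all real values of x and y for which both sides are defined.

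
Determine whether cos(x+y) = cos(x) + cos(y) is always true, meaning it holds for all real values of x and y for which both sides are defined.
No, this is NOT an identity.

Claim: cos(x+y) = cos(x) + cos(y).
Test a specific point where both sides are defined: x = 3π/4, y = π/6.
LHS = cos(x+y) ≈ -0.9659
RHS = cos(x) + cos(y) ≈ 0.1589
Since -0.9659 ≠ 0.1589, the equation fails at this point, so it cannot hold for all real values of x and y for which both sides are defined.
The correct expansion is cos(x+y) = cos(x)cos(y) - sin(x)sin(y); cosine is not additive.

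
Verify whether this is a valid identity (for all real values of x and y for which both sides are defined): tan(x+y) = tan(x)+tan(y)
Claim: tan(x+y) = tan(x)+tan(y).
Test a specific point where both sides are defined: x = -π/6, y = -π/6.
LHS = tan(x+y) ≈ -1.7321
RHS = tan(x)+tan(y) ≈ -1.1547
Since -1.7321 ≠ -1.1547, the equation fails at this point, so it cannot hold for all real values of x and y for which both sides are defined.
The correct formula is tan(x+y) = (tan(x) + tan(y))/(1 - tan(x)tan(y)).

Conclusion: No, this is NOT an identity.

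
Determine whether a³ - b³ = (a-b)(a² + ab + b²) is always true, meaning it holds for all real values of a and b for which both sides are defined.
Claim: a³ - b³ = (a-b)(a² + ab + b²).
Reasoning: Expand the right side: (a-b)(a² + ab + b²) = a³ + a²b + ab² - a²b - ab² - b³ = a³ - b³ (the middle terms cancel in pairs).
So the two sides agree for all real values of a and b for which both sides are defined.

Conclusion: Yes, this is an identity.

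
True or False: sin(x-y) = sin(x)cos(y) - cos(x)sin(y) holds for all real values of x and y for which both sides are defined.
True.

Claim: sin(x-y) = sin(x)cos(y) - cos(x)sin(y).
Reasoning: Replace y by -y in sin(x+y) = sin(x)cos(y) + cos(x)sin(y) and use cos(-y) = cos(y), sin(-y) = -sin(y): sin(x-y) = sin(x)cos(y) - cos(x)sin(y).
So the two sides agree for all real values of x and y for which both sides are defined.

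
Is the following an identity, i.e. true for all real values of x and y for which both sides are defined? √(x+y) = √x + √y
Claim: √(x+y) = √x + √y.
Test a specific point where both sides are defined: x = 3, y = 3/2.
LHS = √(x+y) ≈ 2.1213
RHS = √x + √y ≈ 2.9568
Since 2.1213 ≠ 2.9568, the equation fails at this point, so it cannot hold for all real values of x and y for which both sides are defined.
Squaring the right side gives x + 2√(xy) + y, not x + y.

Conclusion: No, this is NOT an identity.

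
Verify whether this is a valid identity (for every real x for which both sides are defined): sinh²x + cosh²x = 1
No, this is NOT an identity.

Claim: sinh²x + cosh²x = 1.
Test a specific point where both sides are defined: x = 3/2.
LHS = sinh²x + cosh²x ≈ 10.0677
RHS = 1 ≈ 1.0000
Since 10.0677 ≠ 1.0000, the equation fails at this point, so it cannot hold for every real x for which both sides are defined.
The correct hyperbolic identity is cosh²x - sinh²x = 1 (a difference); the sum sinh²x + cosh²x equals cosh(2x).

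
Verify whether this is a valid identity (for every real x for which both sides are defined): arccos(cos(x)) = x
No, this is NOT an identity.

Claim: arccos(cos(x)) = x.
Test a specific point where both sides are defined: x = -π/3.
LHS = arccos(cos(x)) ≈ 1.0472
RHS = x ≈ -1.0472
Since 1.0472 ≠ -1.0472, the equation fails at this point, so it cannot hold for every real x for which both sides are defined.
arccos only returns values in [0, π], so arccos(cos(x)) = x holds only for x in that interval, not for all real x.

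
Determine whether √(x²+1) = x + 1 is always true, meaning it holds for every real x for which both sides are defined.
No, this is NOT an identity.

Claim: √(x²+1) = x + 1.
Test a specific point where both sides are defined: x = -1.
LHS = √(x²+1) ≈ 1.4142
RHS = x + 1 ≈ 0.0000
Since 1.4142 ≠ 0.0000, the equation fails at this point, so it cannot hold for every real x for which both sides are defined.
(x+1)² = x² + 2x + 1 ≠ x² + 1 unless x = 0.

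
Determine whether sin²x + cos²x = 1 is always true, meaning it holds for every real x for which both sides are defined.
Claim: sin²x + cos²x = 1.
Reasoning: The point (cos x, sin x) lies on the unit circle X² + Y² = 1, so cos²x + sin²x = 1 for every real x.
So the two sides agree for every real x for which both sides are defined.

Conclusion: Yes, this is an identity.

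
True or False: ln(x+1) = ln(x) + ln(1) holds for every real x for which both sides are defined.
False.

Claim: ln(x+1) = ln(x) + ln(1).
Test a specific point where both sides are defined: x = 4.
LHS = ln(x+1) ≈ 1.6094
RHS = ln(x) + ln(1) ≈ 1.3863
Since 1.6094 ≠ 1.3863, the equation fails at this point, so it cannot hold for every real x for which both sides are defined.
ln(1) = 0, so the right side is just ln(x), which differs from ln(x+1).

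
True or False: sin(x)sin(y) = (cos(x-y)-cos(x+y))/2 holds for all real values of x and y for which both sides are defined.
True.

Claim: sin(x)sin(y) = (cos(x-y)-cos(x+y))/2.
Reasoning: cos(x-y) = cos(x)cos(y) + sin(x)sin(y) and cos(x+y) = cos(x)cos(y) - sin(x)sin(y). Subtracting, cos(x-y) - cos(x+y) = 2sin(x)sin(y); divide by 2.
So the two sides agree for all real values of x and y for which both sides are defined.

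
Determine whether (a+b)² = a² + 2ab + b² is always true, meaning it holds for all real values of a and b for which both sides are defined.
Claim: (a+b)² = a² + 2ab + b².
Reasoning: Expand: (a+b)² = (a+b)(a+b) = a·a + a·b + b·a + b·b = a² + 2ab + b².
So the two sides agree for all real values of a and b for which both sides are defined.

Conclusion: Yes, this is an identity.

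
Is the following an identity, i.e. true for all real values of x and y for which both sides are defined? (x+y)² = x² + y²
Claim: (x+y)² = x² + y².
Test a specific point where both sides are defined: x = 1/2, y = 1.
LHS = (x+y)² ≈ 2.2500
RHS = x² + y² ≈ 1.2500
Since 2.2500 ≠ 1.2500, the equation fails at this point, so it cannot hold for all real values of x and y for which both sides are defined.
The correct expansion is (x+y)² = x² + 2xy + y²; the cross term 2xy is missing.

Conclusion: No, this is NOT an identity.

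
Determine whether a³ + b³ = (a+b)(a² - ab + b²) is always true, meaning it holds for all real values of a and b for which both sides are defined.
Yes, this is an identity.

Claim: a³ + b³ = (a+b)(a² - ab + b²).
Reasoning: Expand the right side: (a+b)(a² - ab + b²) = a³ - a²b + ab² + a²b - ab² + b³ = a³ + b³ (the middle terms cancel in pairs).
So the two sides agree for all real values of a and b for which both sides are defined.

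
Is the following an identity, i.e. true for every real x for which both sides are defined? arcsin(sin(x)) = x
Claim: arcsin(sin(x)) = x.
Test a specific point where both sides are defined: x = 3π/4.
LHS = arcsin(sin(x)) ≈ 0.7854
RHS = x ≈ 2.3562
Since 0.7854 ≠ 2.3562, the equation fails at this point, so it cannot hold for every real x for which both sides are defined.
arcsin only returns values in [-π/2, π/2], so arcsin(sin(x)) = x holds only for x in that interval, not for all real x.

Conclusion: No, this is NOT an identity.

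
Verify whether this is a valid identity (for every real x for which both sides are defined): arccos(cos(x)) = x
No, this is NOT an identity.

Claim: arccos(cos(x)) = x.
Test a specific point where both sides are defined: x = -π/4.
LHS = arccos(cos(x)) ≈ 0.7854
RHS = x ≈ -0.7854
Since 0.7854 ≠ -0.7854, the equation fails at this point, so it cannot hold for every real x for which both sides are defined.
arccos only returns values in [0, π], so arccos(cos(x)) = x holds only for x in that interval, not for all real x.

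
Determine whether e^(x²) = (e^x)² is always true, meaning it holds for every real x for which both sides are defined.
Claim: e^(x²) = (e^x)².
Test a specific point where both sides are defined: x = -1.
LHS = e^(x²) ≈ 2.7183
RHS = (e^x)² ≈ 0.1353
Since 2.7183 ≠ 0.1353, the equation fails at this point, so it cannot hold for every real x for which both sides are defined.
(e^x)² = e^(2x), and 2x ≠ x² in general.

Conclusion: No, this is NOT an identity.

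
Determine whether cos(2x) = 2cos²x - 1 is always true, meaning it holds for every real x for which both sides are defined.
Claim: cos(2x) = 2cos²x - 1.
Reasoning: cos(2x) = cos²x - sin²x. Replace sin²x by 1 - cos²x: cos²x - (1 - cos²x) = 2cos²x - 1.
So the two sides agree for every real x for which both sides are defined.

Conclusion: Yes, this is an identity.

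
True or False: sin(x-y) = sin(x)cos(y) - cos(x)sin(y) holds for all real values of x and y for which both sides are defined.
True.

Claim: sin(x-y) = sin(x)cos(y) - cos(x)sin(y).
Reasoning: Replace y by -y in sin(x+y) = sin(x)cos(y) + cos(x)sin(y) and use cos(-y) = cos(y), sin(-y) = -sin(y): sin(x-y) = sin(x)cos(y) - cos(x)sin(y).
So the two sides agree for all real values of x and y for which both sides are defined.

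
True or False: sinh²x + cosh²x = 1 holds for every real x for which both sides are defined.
False.

Claim: sinh²x + cosh²x = 1.
Test a specific point where both sides are defined: x = -3.
LHS = sinh²x + cosh²x ≈ 201.7156
RHS = 1 ≈ 1.0000
Since 201.7156 ≠ 1.0000, the equation fails at this point, so it cannot hold for every real x for which both sides are defined.
The correct hyperbolic identity is cosh²x - sinh²x = 1 (a difference); the sum sinh²x + cosh²x equals cosh(2x).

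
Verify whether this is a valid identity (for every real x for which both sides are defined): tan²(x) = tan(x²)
Claim: tan²(x) = tan(x²).
Test a specific point where both sides are defined: x = π/4.
LHS = tan²(x) ≈ 1.0000
RHS = tan(x²) ≈ 0.7092
Since 1.0000 ≠ 0.7092, the equation fails at this point, so it cannot hold for every real x for which both sides are defined.
tan²(x) means (tan x)², squaring the output; tan(x²) squares the input. These are different functions.

Conclusion: No, this is NOT an identity.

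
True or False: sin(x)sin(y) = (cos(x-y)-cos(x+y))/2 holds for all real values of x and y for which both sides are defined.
True.

Claim: sin(x)sin(y) = (cos(x-y)-cos(x+y))/2.
Reasoning: cos(x-y) = cos(x)cos(y) + sin(x)sin(y) and cos(x+y) = cos(x)cos(y) - sin(x)sin(y). Subtracting, cos(x-y) - cos(x+y) = 2sin(x)sin(y); divide by 2.
So the two sides agree for all real values of x and y for which both sides are defined.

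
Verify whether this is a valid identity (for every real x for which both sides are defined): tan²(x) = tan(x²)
No, this is NOT an identity.

Claim: tan²(x) = tan(x²).
Test a specific point where both sides are defined: x = 3π/4.
LHS = tan²(x) ≈ 1.0000
RHS = tan(x²) ≈ -0.8977
Since 1.0000 ≠ -0.8977, the equation fails at this point, so it cannot hold for every real x for which both sides are defined.
tan²(x) means (tan x)², squaring the output; tan(x²) squares the input. These are different functions.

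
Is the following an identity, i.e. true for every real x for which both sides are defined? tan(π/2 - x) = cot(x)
Yes, this is an identity.

Claim: tan(π/2 - x) = cot(x).
Reasoning: tan(π/2 - x) = sin(π/2 - x)/cos(π/2 - x) = cos(x)/sin(x) = cot(x), using the cofunction identities sin(π/2 - x) = cos(x) and cos(π/2 - x) = sin(x).
So the two sides agree for every real x for which both sides are defined.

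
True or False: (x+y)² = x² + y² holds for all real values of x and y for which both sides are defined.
False.

Claim: (x+y)² = x² + y².
Test a specific point where both sides are defined: x = 1, y = -2.
LHS = (x+y)² ≈ 1.0000
RHS = x² + y² ≈ 5.0000
Since 1.0000 ≠ 5.0000, the equation fails at this point, so it cannot hold for all real values of x and y for which both sides are defined.
The correct expansion is (x+y)² = x² + 2xy + y²; the cross term 2xy is missing.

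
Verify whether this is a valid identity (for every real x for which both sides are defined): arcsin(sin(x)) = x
Claim: arcsin(sin(x)) = x.
Test a specific point where both sides are defined: x = π.
LHS = arcsin(sin(x)) ≈ 0.0000
RHS = x ≈ 3.1416
Since 0.0000 ≠ 3.1416, the equation fails at this point, so it cannot hold for every real x for which both sides are defined.
arcsin only returns values in [-π/2, π/2], so arcsin(sin(x)) = x holds only for x in that interval, not for all real x.

Conclusion: No, this is NOT an identity.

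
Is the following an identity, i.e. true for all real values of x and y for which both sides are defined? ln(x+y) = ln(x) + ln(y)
Claim: ln(x+y) = ln(x) + ln(y).
Test a specific point where both sides are defined: x = 3/2, y = 5.
LHS = ln(x+y) ≈ 1.8718
RHS = ln(x) + ln(y) ≈ 2.0149
Since 1.8718 ≠ 2.0149, the equation fails at this point, so it cannot hold for all real values of x and y for which both sides are defined.
ln(x) + ln(y) = ln(xy), not ln(x+y).

Conclusion: No, this is NOT an identity.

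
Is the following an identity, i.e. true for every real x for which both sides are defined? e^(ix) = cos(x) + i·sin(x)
Yes, this is an identity.

Claim: e^(ix) = cos(x) + i·sin(x).
Reasoning: Euler's formula. Expand e^(ix) = Σ (ix)^k / k!. Since i² = -1, the even-k terms are Σ (-1)^m x^(2m)/(2m)! = cos(x) and the odd-k terms are i · Σ (-1)^m x^(2m+1)/(2m+1)! = i·sin(x).
So the two sides agree for every real x for which both sides are defined.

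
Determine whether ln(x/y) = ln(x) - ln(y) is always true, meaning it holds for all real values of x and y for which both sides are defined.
Yes, this is an identity.

Claim: ln(x/y) = ln(x) - ln(y).
Reasoning: Both sides are simultaneously defined only when x, y > 0. Write x = e^p, y = e^q. Then x/y = e^(p-q), so ln(x/y) = p - q = ln(x) - ln(y).
So the two sides agree for all real values of x and y for which both sides are defined.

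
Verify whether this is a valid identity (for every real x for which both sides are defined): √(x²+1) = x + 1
Claim: √(x²+1) = x + 1.
Test a specific point where both sides are defined: x = 3/2.
LHS = √(x²+1) ≈ 1.8028
RHS = x + 1 ≈ 2.5000
Since 1.8028 ≠ 2.5000, the equation fails at this point, so it cannot hold for every real x for which both sides are defined.
(x+1)² = x² + 2x + 1 ≠ x² + 1 unless x = 0.

Conclusion: No, this is NOT an identity.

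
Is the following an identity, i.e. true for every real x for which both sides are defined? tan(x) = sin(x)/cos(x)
Claim: tan(x) = sin(x)/cos(x).
Reasoning: For an angle x whose terminal point on the unit circle is (cos x, sin x), tan(x) is defined as the ratio (second coordinate)/(first coordinate) = sin(x)/cos(x), wherever cos(x) ≠ 0.
So the two sides agree for every real x for which both sides are defined.

Conclusion: Yes, this is an identity.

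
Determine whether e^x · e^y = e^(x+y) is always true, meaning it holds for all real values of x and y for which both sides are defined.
Claim: e^x · e^y = e^(x+y).
Reasoning: This is the law of exponents for a common base: multiplying powers adds exponents. E.g. from the series, (Σ x^j/j!)(Σ y^k/k!) = Σ_m (Σ_{j+k=m} x^j y^k/(j!k!)) = Σ_m (x+y)^m/m! by the binomial theorem.
So the two sides agree for all real values of x and y for which both sides are defined.

Conclusion: Yes, this is an identity.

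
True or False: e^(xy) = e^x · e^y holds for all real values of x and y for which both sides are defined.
Claim: e^(xy) = e^x · e^y.
Test a specific point where both sides are defined: x = 3, y = -3.
LHS = e^(xy) ≈ 0.0001
RHS = e^x · e^y ≈ 1.0000
Since 0.0001 ≠ 1.0000, the equation fails at this point, so it cannot hold for all real values of x and y for which both sides are defined.
e^x · e^y = e^(x+y), not e^(xy).

Conclusion: False.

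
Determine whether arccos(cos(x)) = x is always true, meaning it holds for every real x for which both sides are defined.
No, this is NOT an identity.

Claim: arccos(cos(x)) = x.
Test a specific point where both sides are defined: x = -π/6.
LHS = arccos(cos(x)) ≈ 0.5236
RHS = x ≈ -0.5236
Since 0.5236 ≠ -0.5236, the equation fails at this point, so it cannot hold for every real x for which both sides are defined.
arccos only returns values in [0, π], so arccos(cos(x)) = x holds only for x in that interval, not for all real x.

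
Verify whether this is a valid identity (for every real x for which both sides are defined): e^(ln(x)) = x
Claim: e^(ln(x)) = x.
Reasoning: For x > 0, ln(x) is by definition the exponent p such that e^p = x. Raising e to that exponent therefore returns x: e^(ln x) = x.
So the two sides agree for every real x for which both sides are defined.

Conclusion: Yes, this is an identity.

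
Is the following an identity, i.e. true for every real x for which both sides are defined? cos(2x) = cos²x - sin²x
Yes, this is an identity.

Claim: cos(2x) = cos²x - sin²x.
Reasoning: Put y = x in the addition formula cos(x+y) = cos(x)cos(y) - sin(x)sin(y): cos(2x) = cos²x - sin²x.
So the two sides agree for every real x for which both sides are defined.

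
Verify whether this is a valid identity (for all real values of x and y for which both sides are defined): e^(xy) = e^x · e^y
Claim: e^(xy) = e^x · e^y.
Test a specific point where both sides are defined: x = -2, y = 3.
LHS = e^(xy) ≈ 0.0025
RHS = e^x · e^y ≈ 2.7183
Since 0.0025 ≠ 2.7183, the equation fails at this point, so it cannot hold for all real values of x and y for which both sides are defined.
e^x · e^y = e^(x+y), not e^(xy).

Conclusion: No, this is NOT an identity.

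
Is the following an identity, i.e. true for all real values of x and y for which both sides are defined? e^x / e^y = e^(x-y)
Claim: e^x / e^y = e^(x-y).
Reasoning: 1/e^y = e^(-y), so e^x / e^y = e^x · e^(-y) = e^(x + (-y)) = e^(x-y) by the product rule for exponents.
So the two sides agree for all real values of x and y for which both sides are defined.

Conclusion: Yes, this is an identity.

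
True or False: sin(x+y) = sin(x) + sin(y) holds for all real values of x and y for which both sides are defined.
False.

Claim: sin(x+y) = sin(x) + sin(y).
Test a specific point where both sides are defined: x = -π/4, y = -π/4.
LHS = sin(x+y) ≈ -1.0000
RHS = sin(x) + sin(y) ≈ -1.4142
Since -1.0000 ≠ -1.4142, the equation fails at this point, so it cannot hold for all real values of x and y for which both sides are defined.
The correct expansion is sin(x+y) = sin(x)cos(y) + cos(x)sin(y); sine is not additive.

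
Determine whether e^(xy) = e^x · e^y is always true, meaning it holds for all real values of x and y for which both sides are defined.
Claim: e^(xy) = e^x · e^y.
Test a specific point where both sides are defined: x = -2, y = 3/2.
LHS = e^(xy) ≈ 0.0498
RHS = e^x · e^y ≈ 0.6065
Since 0.0498 ≠ 0.6065, the equation fails at this point, so it cannot hold for all real values of x and y for which both sides are defined.
e^x · e^y = e^(x+y), not e^(xy).

Conclusion: No, this is NOT an identity.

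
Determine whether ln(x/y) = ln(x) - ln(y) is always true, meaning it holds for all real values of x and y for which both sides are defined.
Claim: ln(x/y) = ln(x) - ln(y).
Reasoning: Both sides are simultaneously defined only when x, y > 0. Write x = e^p, y = e^q. Then x/y = e^(p-q), so ln(x/y) = p - q = ln(x) - ln(y).
So the two sides agree for all real values of x and y for which both sides are defined.

Conclusion: Yes, this is an identity.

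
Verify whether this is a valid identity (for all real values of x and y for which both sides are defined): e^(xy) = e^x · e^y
Claim: e^(xy) = e^x · e^y.
Test a specific point where both sides are defined: x = 5, y = -3.
LHS = e^(xy) ≈ 0.0000
RHS = e^x · e^y ≈ 7.3891
Since 0.0000 ≠ 7.3891, the equation fails at this point, so it cannot hold for all real values of x and y for which both sides are defined.
e^x · e^y = e^(x+y), not e^(xy).

Conclusion: No, this is NOT an identity.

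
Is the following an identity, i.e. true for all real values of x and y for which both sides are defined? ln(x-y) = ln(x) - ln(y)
No, this is NOT an identity.

Claim: ln(x-y) = ln(x) - ln(y).
Test a specific point where both sides are defined: x = 1, y = 1/2.
LHS = ln(x-y) ≈ -0.6931
RHS = ln(x) - ln(y) ≈ 0.6931
Since -0.6931 ≠ 0.6931, the equation fails at this point, so it cannot hold for all real values of x and y for which both sides are defined.
ln(x) - ln(y) = ln(x/y), not ln(x-y).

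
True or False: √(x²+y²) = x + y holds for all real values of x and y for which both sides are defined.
Claim: √(x²+y²) = x + y.
Test a specific point where both sides are defined: x = 2, y = -1.
LHS = √(x²+y²) ≈ 2.2361
RHS = x + y ≈ 1.0000
Since 2.2361 ≠ 1.0000, the equation fails at this point, so it cannot hold for all real values of x and y for which both sides are defined.
(x+y)² = x² + 2xy + y², not x² + y², so the square root does not split this way.

Conclusion: False.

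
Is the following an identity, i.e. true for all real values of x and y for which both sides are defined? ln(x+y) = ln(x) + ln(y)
Claim: ln(x+y) = ln(x) + ln(y).
Test a specific point where both sides are defined: x = 4, y = 1/2.
LHS = ln(x+y) ≈ 1.5041
RHS = ln(x) + ln(y) ≈ 0.6931
Since 1.5041 ≠ 0.6931, the equation fails at this point, so it cannot hold for all real values of x and y for which both sides are defined.
ln(x) + ln(y) = ln(xy), not ln(x+y).

Conclusion: No, this is NOT an identity.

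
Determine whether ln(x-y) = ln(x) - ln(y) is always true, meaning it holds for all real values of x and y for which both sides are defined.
No, this is NOT an identity.

Claim: ln(x-y) = ln(x) - ln(y).
Test a specific point where both sides are defined: x = 4, y = 3/2.
LHS = ln(x-y) ≈ 0.9163
RHS = ln(x) - ln(y) ≈ 0.9808
Since 0.9163 ≠ 0.9808, the equation fails at this point, so it cannot hold for all real values of x and y for which both sides are defined.
ln(x) - ln(y) = ln(x/y), not ln(x-y).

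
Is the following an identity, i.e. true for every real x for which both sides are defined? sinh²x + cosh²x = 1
No, this is NOT an identity.

Claim: sinh²x + cosh²x = 1.
Test a specific point where both sides are defined: x = -2.
LHS = sinh²x + cosh²x ≈ 27.3082
RHS = 1 ≈ 1.0000
Since 27.3082 ≠ 1.0000, the equation fails at this point, so it cannot hold for every real x for which both sides are defined.
The correct hyperbolic identity is cosh²x - sinh²x = 1 (a difference); the sum sinh²x + cosh²x equals cosh(2x).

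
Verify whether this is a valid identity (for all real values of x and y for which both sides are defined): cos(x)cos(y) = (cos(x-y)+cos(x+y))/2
Yes, this is an identity.

Claim: cos(x)cos(y) = (cos(x-y)+cos(x+y))/2.
Reasoning: cos(x-y) = cos(x)cos(y) + sin(x)sin(y) and cos(x+y) = cos(x)cos(y) - sin(x)sin(y). Adding, cos(x-y) + cos(x+y) = 2cos(x)cos(y); divide by 2.
So the two sides agree for all real values of x and y for which both sides are defined.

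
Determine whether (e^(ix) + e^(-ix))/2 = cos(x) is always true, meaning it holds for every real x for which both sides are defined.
Claim: (e^(ix) + e^(-ix))/2 = cos(x).
Reasoning: By Euler's formula e^(ix) = cos(x) + i·sin(x) and e^(-ix) = cos(x) - i·sin(x). Adding cancels the sine terms: e^(ix) + e^(-ix) = 2cos(x); divide by 2.
So the two sides agree for every real x for which both sides are defined.

Conclusion: Yes, this is an identity.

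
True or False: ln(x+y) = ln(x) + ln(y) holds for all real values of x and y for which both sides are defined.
False.

Claim: ln(x+y) = ln(x) + ln(y).
Test a specific point where both sides are defined: x = 1, y = 5.
LHS = ln(x+y) ≈ 1.7918
RHS = ln(x) + ln(y) ≈ 1.6094
Since 1.7918 ≠ 1.6094, the equation fails at this point, so it cannot hold for all real values of x and y for which both sides are defined.
ln(x) + ln(y) = ln(xy), not ln(x+y).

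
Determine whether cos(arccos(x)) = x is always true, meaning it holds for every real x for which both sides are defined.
Claim: cos(arccos(x)) = x.
Reasoning: For -1 ≤ x ≤ 1 (where arccos is defined), arccos(x) is by definition an angle whose cosine equals x. Taking the cosine of that angle returns x. (Note the other order, arccos(cos x) = x, is NOT an identity.)
So the two sides agree for every real x for which both sides are defined.

Conclusion: Yes, this is an identity.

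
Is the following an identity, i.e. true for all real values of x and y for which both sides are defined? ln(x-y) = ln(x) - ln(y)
Claim: ln(x-y) = ln(x) - ln(y).
Test a specific point where both sides are defined: x = 2, y = 1.
LHS = ln(x-y) ≈ 0.0000
RHS = ln(x) - ln(y) ≈ 0.6931
Since 0.0000 ≠ 0.6931, the equation fails at this point, so it cannot hold for all real values of x and y for which both sides are defined.
ln(x) - ln(y) = ln(x/y), not ln(x-y).

Conclusion: No, this is NOT an identity.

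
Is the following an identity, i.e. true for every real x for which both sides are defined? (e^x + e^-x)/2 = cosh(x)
Yes, this is an identity.

Claim: (e^x + e^-x)/2 = cosh(x).
Reasoning: This is exactly the definition of the hyperbolic cosine: cosh(x) := (e^x + e^-x)/2.
So the two sides agree for every real x for which both sides are defined.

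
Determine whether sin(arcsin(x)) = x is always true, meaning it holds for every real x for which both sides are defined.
Claim: sin(arcsin(x)) = x.
Reasoning: For -1 ≤ x ≤ 1 (where arcsin is defined), arcsin(x) is by definition an angle whose sine equals x. Taking the sine of that angle returns x. (Note the other order, arcsin(sin x) = x, is NOT an identity.)
So the two sides agree for every real x for which both sides are defined.

Conclusion: Yes, this is an identity.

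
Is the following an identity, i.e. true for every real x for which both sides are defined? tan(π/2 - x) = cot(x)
Yes, this is an identity.

Claim: tan(π/2 - x) = cot(x).
Reasoning: tan(π/2 - x) = sin(π/2 - x)/cos(π/2 - x) = cos(x)/sin(x) = cot(x), using the cofunction identities sin(π/2 - x) = cos(x) and cos(π/2 - x) = sin(x).
So the two sides agree for every real x for which both sides are defined.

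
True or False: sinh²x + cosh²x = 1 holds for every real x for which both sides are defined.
False.

Claim: sinh²x + cosh²x = 1.
Test a specific point where both sides are defined: x = 1.
LHS = sinh²x + cosh²x ≈ 3.7622
RHS = 1 ≈ 1.0000
Since 3.7622 ≠ 1.0000, the equation fails at this point, so it cannot hold for every real x for which both sides are defined.
The correct hyperbolic identity is cosh²x - sinh²x = 1 (a difference); the sum sinh²x + cosh²x equals cosh(2x).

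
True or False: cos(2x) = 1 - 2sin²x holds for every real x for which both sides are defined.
True.

Claim: cos(2x) = 1 - 2sin²x.
Reasoning: cos(2x) = cos²x - sin²x. Replace cos²x by 1 - sin²x: (1 - sin²x) - sin²x = 1 - 2sin²x.
So the two sides agree for every real x for which both sides are defined.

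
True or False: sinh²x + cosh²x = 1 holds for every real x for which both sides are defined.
Claim: sinh²x + cosh²x = 1.
Test a specific point where both sides are defined: x = 4.
LHS = sinh²x + cosh²x ≈ 1490.4792
RHS = 1 ≈ 1.0000
Since 1490.4792 ≠ 1.0000, the equation fails at this point, so it cannot hold for every real x for which both sides are defined.
The correct hyperbolic identity is cosh²x - sinh²x = 1 (a difference); the sum sinh²x + cosh²x equals cosh(2x).

Conclusion: False.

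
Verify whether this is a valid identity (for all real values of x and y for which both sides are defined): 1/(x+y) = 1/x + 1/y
No, this is NOT an identity.

Claim: 1/(x+y) = 1/x + 1/y.
Test a specific point where both sides are defined: x = 3/2, y = -1.
LHS = 1/(x+y) ≈ 2.0000
RHS = 1/x + 1/y ≈ -0.3333
Since 2.0000 ≠ -0.3333, the equation fails at this point, so it cannot hold for all real values of x and y for which both sides are defined.
1/x + 1/y = (x+y)/(xy), which is not 1/(x+y).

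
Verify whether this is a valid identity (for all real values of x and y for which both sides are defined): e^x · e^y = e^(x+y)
Claim: e^x · e^y = e^(x+y).
Reasoning: This is the law of exponents for a common base: multiplying powers adds exponents. E.g. from the series, (Σ x^j/j!)(Σ y^k/k!) = Σ_m (Σ_{j+k=m} x^j y^k/(j!k!)) = Σ_m (x+y)^m/m! by the binomial theorem.
So the two sides agree for all real values of x and y for which both sides are defined.

Conclusion: Yes, this is an identity.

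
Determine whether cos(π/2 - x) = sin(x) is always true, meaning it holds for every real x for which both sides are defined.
Yes, this is an identity.

Claim: cos(π/2 - x) = sin(x).
Reasoning: Use cos(u - v) = cos(u)cos(v) + sin(u)sin(v) with u = π/2, v = x: cos(π/2)cos(x) + sin(π/2)sin(x) = 0·cos(x) + 1·sin(x) = sin(x).
So the two sides agree for every real x for which both sides are defined.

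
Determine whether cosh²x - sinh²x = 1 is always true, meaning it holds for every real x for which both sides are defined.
Yes, this is an identity.

Claim: cosh²x - sinh²x = 1.
Reasoning: With cosh(x) = (e^x + e^-x)/2 and sinh(x) = (e^x - e^-x)/2: cosh²x = (e^(2x) + 2 + e^(-2x))/4 and sinh²x = (e^(2x) - 2 + e^(-2x))/4. Subtracting leaves 4/4 = 1.
So the two sides agree for every real x for which both sides are defined.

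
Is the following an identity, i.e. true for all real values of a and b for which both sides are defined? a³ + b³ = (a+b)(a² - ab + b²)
Yes, this is an identity.

Claim: a³ + b³ = (a+b)(a² - ab + b²).
Reasoning: Expand the right side: (a+b)(a² - ab + b²) = a³ - a²b + ab² + a²b - ab² + b³ = a³ + b³ (the middle terms cancel in pairs).
So the two sides agree for all real values of a and b for which both sides are defined.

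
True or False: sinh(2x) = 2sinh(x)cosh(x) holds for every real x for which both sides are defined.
Claim: sinh(2x) = 2sinh(x)cosh(x).
Reasoning: 2sinh(x)cosh(x) = 2 · (e^x - e^-x)/2 · (e^x + e^-x)/2 = (e^(2x) - e^(-2x))/2 = sinh(2x).
So the two sides agree for every real x for which both sides are defined.

Conclusion: True.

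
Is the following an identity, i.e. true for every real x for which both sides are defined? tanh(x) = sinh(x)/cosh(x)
Yes, this is an identity.

Claim: tanh(x) = sinh(x)/cosh(x).
Reasoning: tanh(x) is defined as sinh(x)/cosh(x) = (e^x - e^-x)/(e^x + e^-x); cosh(x) ≥ 1 is never zero, so this holds for every real x.
So the two sides agree for every real x for which both sides are defined.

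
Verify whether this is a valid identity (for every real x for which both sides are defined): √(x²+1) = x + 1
No, this is NOT an identity.

Claim: √(x²+1) = x + 1.
Test a specific point where both sides are defined: x = 5.
LHS = √(x²+1) ≈ 5.0990
RHS = x + 1 ≈ 6.0000
Since 5.0990 ≠ 6.0000, the equation fails at this point, so it cannot hold for every real x for which both sides are defined.
(x+1)² = x² + 2x + 1 ≠ x² + 1 unless x = 0.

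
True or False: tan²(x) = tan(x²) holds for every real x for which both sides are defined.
False.

Claim: tan²(x) = tan(x²).
Test a specific point where both sides are defined: x = 3π/4.
LHS = tan²(x) ≈ 1.0000
RHS = tan(x²) ≈ -0.8977
Since 1.0000 ≠ -0.8977, the equation fails at this point, so it cannot hold for every real x for which both sides are defined.
tan²(x) means (tan x)², squaring the output; tan(x²) squares the input. These are different functions.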